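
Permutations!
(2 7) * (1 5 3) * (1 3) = (1 5)(2 7) = [0, 5, 7, 3, 4, 1, 6, 2]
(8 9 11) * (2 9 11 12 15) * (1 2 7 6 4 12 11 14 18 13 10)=(1 2 9 11 8 14 18 13 10)(4 12 15 7 6)=[0, 2, 9, 3, 12, 5, 4, 6, 14, 11, 1, 8, 15, 10, 18, 7, 16, 17, 13]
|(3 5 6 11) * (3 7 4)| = 6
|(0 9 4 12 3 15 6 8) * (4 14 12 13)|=|(0 9 14 12 3 15 6 8)(4 13)|=8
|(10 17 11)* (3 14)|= 6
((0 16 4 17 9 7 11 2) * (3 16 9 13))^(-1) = (0 2 11 7 9)(3 13 17 4 16) = [2, 1, 11, 13, 16, 5, 6, 9, 8, 0, 10, 7, 12, 17, 14, 15, 3, 4]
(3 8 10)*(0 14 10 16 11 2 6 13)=[14, 1, 6, 8, 4, 5, 13, 7, 16, 9, 3, 2, 12, 0, 10, 15, 11]=(0 14 10 3 8 16 11 2 6 13)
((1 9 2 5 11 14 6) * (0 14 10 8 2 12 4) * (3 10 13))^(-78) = (0 4 12 9 1 6 14)(2 8 10 3 13 11 5) = [4, 6, 8, 13, 12, 2, 14, 7, 10, 1, 3, 5, 9, 11, 0]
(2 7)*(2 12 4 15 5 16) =(2 7 12 4 15 5 16) =[0, 1, 7, 3, 15, 16, 6, 12, 8, 9, 10, 11, 4, 13, 14, 5, 2]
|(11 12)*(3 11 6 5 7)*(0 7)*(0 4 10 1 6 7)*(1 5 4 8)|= |(1 6 4 10 5 8)(3 11 12 7)|= 12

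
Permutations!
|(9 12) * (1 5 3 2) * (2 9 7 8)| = |(1 5 3 9 12 7 8 2)| = 8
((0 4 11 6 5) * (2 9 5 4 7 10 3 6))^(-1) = (0 5 9 2 11 4 6 3 10 7) = [5, 1, 11, 10, 6, 9, 3, 0, 8, 2, 7, 4]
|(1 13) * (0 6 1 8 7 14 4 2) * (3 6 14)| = 12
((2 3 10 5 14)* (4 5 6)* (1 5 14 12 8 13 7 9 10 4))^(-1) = (1 6 10 9 7 13 8 12 5)(2 14 4 3) = [0, 6, 14, 2, 3, 1, 10, 13, 12, 7, 9, 11, 5, 8, 4]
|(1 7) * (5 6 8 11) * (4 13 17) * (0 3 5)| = |(0 3 5 6 8 11)(1 7)(4 13 17)| = 6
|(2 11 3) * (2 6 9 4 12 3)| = |(2 11)(3 6 9 4 12)| = 10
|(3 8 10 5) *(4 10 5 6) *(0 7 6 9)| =6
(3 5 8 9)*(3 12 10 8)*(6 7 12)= (3 5)(6 7 12 10 8 9)= [0, 1, 2, 5, 4, 3, 7, 12, 9, 6, 8, 11, 10]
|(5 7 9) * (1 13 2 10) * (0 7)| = |(0 7 9 5)(1 13 2 10)| = 4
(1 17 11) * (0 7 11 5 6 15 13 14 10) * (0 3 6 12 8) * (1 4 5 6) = (0 7 11 4 5 12 8)(1 17 6 15 13 14 10 3) = [7, 17, 2, 1, 5, 12, 15, 11, 0, 9, 3, 4, 8, 14, 10, 13, 16, 6]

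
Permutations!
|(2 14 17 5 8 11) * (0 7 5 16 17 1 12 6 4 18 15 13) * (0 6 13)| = |(0 7 5 8 11 2 14 1 12 13 6 4 18 15)(16 17)| = 14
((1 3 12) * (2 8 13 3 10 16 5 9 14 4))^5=(1 14 3 5 8 10 4 12 9 13 16 2)=[0, 14, 1, 5, 12, 8, 6, 7, 10, 13, 4, 11, 9, 16, 3, 15, 2]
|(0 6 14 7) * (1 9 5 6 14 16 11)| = |(0 14 7)(1 9 5 6 16 11)| = 6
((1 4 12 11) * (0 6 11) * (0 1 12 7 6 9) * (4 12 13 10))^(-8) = [0, 1, 2, 3, 13, 5, 4, 10, 8, 9, 11, 7, 12, 6] = (4 13 6)(7 10 11)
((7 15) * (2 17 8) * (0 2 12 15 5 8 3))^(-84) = (17)(5 8 12 15 7) = [0, 1, 2, 3, 4, 8, 6, 5, 12, 9, 10, 11, 15, 13, 14, 7, 16, 17]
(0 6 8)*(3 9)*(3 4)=(0 6 8)(3 9 4)=[6, 1, 2, 9, 3, 5, 8, 7, 0, 4]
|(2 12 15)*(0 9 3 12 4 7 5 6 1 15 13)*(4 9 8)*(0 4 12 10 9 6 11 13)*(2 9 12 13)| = 15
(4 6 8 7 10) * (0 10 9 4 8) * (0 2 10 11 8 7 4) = (0 11 8 4 6 2 10 7 9) = [11, 1, 10, 3, 6, 5, 2, 9, 4, 0, 7, 8]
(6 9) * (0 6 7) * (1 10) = (0 6 9 7)(1 10) = [6, 10, 2, 3, 4, 5, 9, 0, 8, 7, 1]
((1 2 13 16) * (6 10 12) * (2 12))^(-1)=(1 16 13 2 10 6 12)=[0, 16, 10, 3, 4, 5, 12, 7, 8, 9, 6, 11, 1, 2, 14, 15, 13]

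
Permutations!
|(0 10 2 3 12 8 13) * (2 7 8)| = 15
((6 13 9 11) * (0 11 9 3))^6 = [11, 1, 2, 0, 4, 5, 13, 7, 8, 9, 10, 6, 12, 3] = (0 11 6 13 3)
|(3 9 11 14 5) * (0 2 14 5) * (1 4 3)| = 6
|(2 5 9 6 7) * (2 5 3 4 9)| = |(2 3 4 9 6 7 5)| = 7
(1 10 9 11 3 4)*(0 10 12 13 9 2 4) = (0 10 2 4 1 12 13 9 11 3) = [10, 12, 4, 0, 1, 5, 6, 7, 8, 11, 2, 3, 13, 9]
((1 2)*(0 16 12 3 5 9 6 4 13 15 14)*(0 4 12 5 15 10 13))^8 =[14, 1, 2, 6, 15, 0, 5, 7, 8, 16, 10, 11, 9, 13, 3, 12, 4] =(0 14 3 6 5)(4 15 12 9 16)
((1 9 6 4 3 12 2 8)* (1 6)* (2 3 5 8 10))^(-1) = (1 9)(2 10)(3 12)(4 6 8 5) = [0, 9, 10, 12, 6, 4, 8, 7, 5, 1, 2, 11, 3]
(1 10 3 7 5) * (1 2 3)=[0, 10, 3, 7, 4, 2, 6, 5, 8, 9, 1]=(1 10)(2 3 7 5)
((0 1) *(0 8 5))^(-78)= (0 8)(1 5)= [8, 5, 2, 3, 4, 1, 6, 7, 0]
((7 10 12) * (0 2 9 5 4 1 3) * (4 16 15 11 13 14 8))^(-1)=(0 3 1 4 8 14 13 11 15 16 5 9 2)(7 12 10)=[3, 4, 0, 1, 8, 9, 6, 12, 14, 2, 7, 15, 10, 11, 13, 16, 5]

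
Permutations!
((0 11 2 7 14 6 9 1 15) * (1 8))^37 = (0 8 14 11 1 6 2 15 9 7) = [8, 6, 15, 3, 4, 5, 2, 0, 14, 7, 10, 1, 12, 13, 11, 9]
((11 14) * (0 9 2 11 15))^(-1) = (0 15 14 11 2 9) = [15, 1, 9, 3, 4, 5, 6, 7, 8, 0, 10, 2, 12, 13, 11, 14]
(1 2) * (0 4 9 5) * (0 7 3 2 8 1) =[4, 8, 0, 2, 9, 7, 6, 3, 1, 5] =(0 4 9 5 7 3 2)(1 8)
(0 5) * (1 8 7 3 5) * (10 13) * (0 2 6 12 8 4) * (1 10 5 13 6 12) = [10, 4, 12, 13, 0, 2, 1, 3, 7, 9, 6, 11, 8, 5] = (0 10 6 1 4)(2 12 8 7 3 13 5)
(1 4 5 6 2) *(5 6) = (1 4 6 2) = [0, 4, 1, 3, 6, 5, 2]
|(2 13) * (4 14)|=2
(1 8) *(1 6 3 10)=(1 8 6 3 10)=[0, 8, 2, 10, 4, 5, 3, 7, 6, 9, 1]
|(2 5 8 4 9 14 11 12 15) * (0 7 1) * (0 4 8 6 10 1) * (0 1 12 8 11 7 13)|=|(0 13)(1 4 9 14 7)(2 5 6 10 12 15)(8 11)|=30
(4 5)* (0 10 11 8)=[10, 1, 2, 3, 5, 4, 6, 7, 0, 9, 11, 8]=(0 10 11 8)(4 5)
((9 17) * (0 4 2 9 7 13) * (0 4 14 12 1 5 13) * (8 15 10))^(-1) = [7, 12, 4, 3, 13, 1, 6, 17, 10, 2, 15, 11, 14, 5, 0, 8, 16, 9] = (0 7 17 9 2 4 13 5 1 12 14)(8 10 15)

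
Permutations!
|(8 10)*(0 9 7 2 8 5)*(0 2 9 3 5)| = |(0 3 5 2 8 10)(7 9)| = 6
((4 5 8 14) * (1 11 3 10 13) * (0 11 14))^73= (0 10 14 8 3 1 5 11 13 4)= [10, 5, 2, 1, 0, 11, 6, 7, 3, 9, 14, 13, 12, 4, 8]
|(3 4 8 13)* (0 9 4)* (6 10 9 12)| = 9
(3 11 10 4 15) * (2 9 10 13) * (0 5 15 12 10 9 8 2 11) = [5, 1, 8, 0, 12, 15, 6, 7, 2, 9, 4, 13, 10, 11, 14, 3] = (0 5 15 3)(2 8)(4 12 10)(11 13)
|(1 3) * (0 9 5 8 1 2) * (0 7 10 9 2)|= 9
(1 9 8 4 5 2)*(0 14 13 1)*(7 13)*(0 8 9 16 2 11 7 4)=(0 14 4 5 11 7 13 1 16 2 8)=[14, 16, 8, 3, 5, 11, 6, 13, 0, 9, 10, 7, 12, 1, 4, 15, 2]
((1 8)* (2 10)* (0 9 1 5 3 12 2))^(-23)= [5, 12, 1, 0, 4, 10, 6, 7, 2, 3, 8, 11, 9]= (0 5 10 8 2 1 12 9 3)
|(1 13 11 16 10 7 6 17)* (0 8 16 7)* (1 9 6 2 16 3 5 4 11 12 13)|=30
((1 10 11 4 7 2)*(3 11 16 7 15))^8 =(1 7 10 2 16) =[0, 7, 16, 3, 4, 5, 6, 10, 8, 9, 2, 11, 12, 13, 14, 15, 1]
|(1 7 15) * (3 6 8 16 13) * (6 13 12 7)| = 14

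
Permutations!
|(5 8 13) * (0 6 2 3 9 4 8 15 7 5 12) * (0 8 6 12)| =60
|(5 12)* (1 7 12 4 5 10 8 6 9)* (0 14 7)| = 18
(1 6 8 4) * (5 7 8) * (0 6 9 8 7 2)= (0 6 5 2)(1 9 8 4)= [6, 9, 0, 3, 1, 2, 5, 7, 4, 8]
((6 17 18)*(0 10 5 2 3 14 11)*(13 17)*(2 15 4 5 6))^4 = [17, 1, 0, 10, 5, 15, 2, 7, 8, 9, 18, 13, 12, 3, 6, 4, 16, 14, 11] = (0 17 14 6 2)(3 10 18 11 13)(4 5 15)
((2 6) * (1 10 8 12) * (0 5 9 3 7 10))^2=(0 9 7 8 1 5 3 10 12)=[9, 5, 2, 10, 4, 3, 6, 8, 1, 7, 12, 11, 0]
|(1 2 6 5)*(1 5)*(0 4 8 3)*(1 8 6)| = |(0 4 6 8 3)(1 2)| = 10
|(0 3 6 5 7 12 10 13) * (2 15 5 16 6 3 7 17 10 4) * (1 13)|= 22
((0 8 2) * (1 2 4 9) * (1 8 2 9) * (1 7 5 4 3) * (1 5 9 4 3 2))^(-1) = (0 2 8 9 7 4 1)(3 5) = [2, 0, 8, 5, 1, 3, 6, 4, 9, 7]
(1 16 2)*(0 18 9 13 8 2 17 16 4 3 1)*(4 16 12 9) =(0 18 4 3 1 16 17 12 9 13 8 2) =[18, 16, 0, 1, 3, 5, 6, 7, 2, 13, 10, 11, 9, 8, 14, 15, 17, 12, 4]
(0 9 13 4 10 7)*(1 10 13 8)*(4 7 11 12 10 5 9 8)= (0 8 1 5 9 4 13 7)(10 11 12)= [8, 5, 2, 3, 13, 9, 6, 0, 1, 4, 11, 12, 10, 7]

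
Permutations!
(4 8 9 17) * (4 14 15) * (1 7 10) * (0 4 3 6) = [4, 7, 2, 6, 8, 5, 0, 10, 9, 17, 1, 11, 12, 13, 15, 3, 16, 14] = (0 4 8 9 17 14 15 3 6)(1 7 10)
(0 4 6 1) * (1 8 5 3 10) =(0 4 6 8 5 3 10 1) =[4, 0, 2, 10, 6, 3, 8, 7, 5, 9, 1]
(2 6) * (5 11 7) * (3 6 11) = (2 11 7 5 3 6) = [0, 1, 11, 6, 4, 3, 2, 5, 8, 9, 10, 7]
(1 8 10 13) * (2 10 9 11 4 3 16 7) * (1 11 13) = (1 8 9 13 11 4 3 16 7 2 10) = [0, 8, 10, 16, 3, 5, 6, 2, 9, 13, 1, 4, 12, 11, 14, 15, 7]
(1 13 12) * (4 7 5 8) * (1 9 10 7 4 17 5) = (1 13 12 9 10 7)(5 8 17) = [0, 13, 2, 3, 4, 8, 6, 1, 17, 10, 7, 11, 9, 12, 14, 15, 16, 5]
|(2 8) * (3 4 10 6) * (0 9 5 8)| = 20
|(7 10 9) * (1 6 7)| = |(1 6 7 10 9)| = 5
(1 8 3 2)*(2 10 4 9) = [0, 8, 1, 10, 9, 5, 6, 7, 3, 2, 4] = (1 8 3 10 4 9 2)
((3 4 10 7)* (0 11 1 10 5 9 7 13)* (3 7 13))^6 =(0 5 10)(1 13 4)(3 11 9) =[5, 13, 2, 11, 1, 10, 6, 7, 8, 3, 0, 9, 12, 4]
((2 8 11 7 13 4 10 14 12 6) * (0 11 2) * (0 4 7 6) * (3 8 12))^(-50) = [0, 1, 2, 3, 4, 5, 6, 7, 8, 9, 10, 11, 12, 13, 14] = (14)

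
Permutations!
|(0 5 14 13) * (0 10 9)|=|(0 5 14 13 10 9)|=6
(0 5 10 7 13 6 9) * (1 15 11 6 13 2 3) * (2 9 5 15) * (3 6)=(0 15 11 3 1 2 6 5 10 7 9)=[15, 2, 6, 1, 4, 10, 5, 9, 8, 0, 7, 3, 12, 13, 14, 11]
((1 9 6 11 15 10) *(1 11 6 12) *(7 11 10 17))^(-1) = (1 12 9)(7 17 15 11) = [0, 12, 2, 3, 4, 5, 6, 17, 8, 1, 10, 7, 9, 13, 14, 11, 16, 15]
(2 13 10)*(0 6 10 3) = (0 6 10 2 13 3) = [6, 1, 13, 0, 4, 5, 10, 7, 8, 9, 2, 11, 12, 3]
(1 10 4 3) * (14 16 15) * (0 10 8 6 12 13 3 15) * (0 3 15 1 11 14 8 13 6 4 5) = (0 10 5)(1 13 15 8 4)(3 11 14 16)(6 12) = [10, 13, 2, 11, 1, 0, 12, 7, 4, 9, 5, 14, 6, 15, 16, 8, 3]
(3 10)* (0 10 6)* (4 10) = [4, 1, 2, 6, 10, 5, 0, 7, 8, 9, 3] = (0 4 10 3 6)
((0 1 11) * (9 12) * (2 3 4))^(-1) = (0 11 1)(2 4 3)(9 12) = [11, 0, 4, 2, 3, 5, 6, 7, 8, 12, 10, 1, 9]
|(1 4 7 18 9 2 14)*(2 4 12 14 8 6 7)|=21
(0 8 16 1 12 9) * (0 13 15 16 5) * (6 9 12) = (0 8 5)(1 6 9 13 15 16) = [8, 6, 2, 3, 4, 0, 9, 7, 5, 13, 10, 11, 12, 15, 14, 16, 1]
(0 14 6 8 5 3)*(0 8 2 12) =(0 14 6 2 12)(3 8 5) =[14, 1, 12, 8, 4, 3, 2, 7, 5, 9, 10, 11, 0, 13, 6]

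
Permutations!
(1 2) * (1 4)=(1 2 4)=[0, 2, 4, 3, 1]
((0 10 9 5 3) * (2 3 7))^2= [9, 1, 0, 10, 4, 2, 6, 3, 8, 7, 5]= (0 9 7 3 10 5 2)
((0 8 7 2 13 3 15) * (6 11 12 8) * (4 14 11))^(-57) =(0 14 8 13)(2 15 4 12)(3 6 11 7) =[14, 1, 15, 6, 12, 5, 11, 3, 13, 9, 10, 7, 2, 0, 8, 4]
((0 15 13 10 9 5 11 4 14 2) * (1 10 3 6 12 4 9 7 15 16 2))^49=(0 16 2)(1 14 4 12 6 3 13 15 7 10)(5 11 9)=[16, 14, 0, 13, 12, 11, 3, 10, 8, 5, 1, 9, 6, 15, 4, 7, 2]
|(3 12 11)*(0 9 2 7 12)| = |(0 9 2 7 12 11 3)| = 7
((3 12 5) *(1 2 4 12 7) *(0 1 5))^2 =(0 2 12 1 4)(3 5 7) =[2, 4, 12, 5, 0, 7, 6, 3, 8, 9, 10, 11, 1]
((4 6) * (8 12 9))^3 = (12)(4 6) = [0, 1, 2, 3, 6, 5, 4, 7, 8, 9, 10, 11, 12]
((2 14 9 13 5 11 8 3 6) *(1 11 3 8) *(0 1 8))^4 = (2 5 14 3 9 6 13) = [0, 1, 5, 9, 4, 14, 13, 7, 8, 6, 10, 11, 12, 2, 3]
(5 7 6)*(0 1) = [1, 0, 2, 3, 4, 7, 5, 6] = (0 1)(5 7 6)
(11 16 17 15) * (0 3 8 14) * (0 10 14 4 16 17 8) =(0 3)(4 16 8)(10 14)(11 17 15) =[3, 1, 2, 0, 16, 5, 6, 7, 4, 9, 14, 17, 12, 13, 10, 11, 8, 15]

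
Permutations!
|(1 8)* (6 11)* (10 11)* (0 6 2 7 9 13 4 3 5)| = |(0 6 10 11 2 7 9 13 4 3 5)(1 8)| = 22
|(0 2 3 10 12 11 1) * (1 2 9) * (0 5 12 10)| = 8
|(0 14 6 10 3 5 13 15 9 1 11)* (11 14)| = 18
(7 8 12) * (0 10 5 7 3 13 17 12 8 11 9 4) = (0 10 5 7 11 9 4)(3 13 17 12) = [10, 1, 2, 13, 0, 7, 6, 11, 8, 4, 5, 9, 3, 17, 14, 15, 16, 12]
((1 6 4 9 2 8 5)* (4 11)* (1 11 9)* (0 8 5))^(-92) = (1 4 11 5 2 9 6) = [0, 4, 9, 3, 11, 2, 1, 7, 8, 6, 10, 5]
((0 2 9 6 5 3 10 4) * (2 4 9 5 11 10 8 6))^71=(0 4)(2 9 10 11 6 8 3 5)=[4, 1, 9, 5, 0, 2, 8, 7, 3, 10, 11, 6]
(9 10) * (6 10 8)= (6 10 9 8)= [0, 1, 2, 3, 4, 5, 10, 7, 6, 8, 9]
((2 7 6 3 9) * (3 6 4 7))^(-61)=(2 9 3)(4 7)=[0, 1, 9, 2, 7, 5, 6, 4, 8, 3]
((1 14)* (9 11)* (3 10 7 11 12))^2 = [0, 1, 2, 7, 4, 5, 6, 9, 8, 3, 11, 12, 10, 13, 14] = (14)(3 7 9)(10 11 12)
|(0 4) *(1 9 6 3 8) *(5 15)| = |(0 4)(1 9 6 3 8)(5 15)| = 10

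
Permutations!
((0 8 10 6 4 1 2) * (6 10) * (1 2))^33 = (10)(0 4 8 2 6) = [4, 1, 6, 3, 8, 5, 0, 7, 2, 9, 10]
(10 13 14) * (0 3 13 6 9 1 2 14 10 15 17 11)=(0 3 13 10 6 9 1 2 14 15 17 11)=[3, 2, 14, 13, 4, 5, 9, 7, 8, 1, 6, 0, 12, 10, 15, 17, 16, 11]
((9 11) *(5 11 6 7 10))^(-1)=(5 10 7 6 9 11)=[0, 1, 2, 3, 4, 10, 9, 6, 8, 11, 7, 5]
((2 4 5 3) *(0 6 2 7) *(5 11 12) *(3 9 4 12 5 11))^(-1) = [7, 1, 6, 4, 9, 11, 0, 3, 8, 5, 10, 12, 2] = (0 7 3 4 9 5 11 12 2 6)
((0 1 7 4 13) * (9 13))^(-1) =(0 13 9 4 7 1) =[13, 0, 2, 3, 7, 5, 6, 1, 8, 4, 10, 11, 12, 9]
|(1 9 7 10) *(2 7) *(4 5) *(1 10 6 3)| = |(10)(1 9 2 7 6 3)(4 5)| = 6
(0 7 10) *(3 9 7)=(0 3 9 7 10)=[3, 1, 2, 9, 4, 5, 6, 10, 8, 7, 0]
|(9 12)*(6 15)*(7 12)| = |(6 15)(7 12 9)| = 6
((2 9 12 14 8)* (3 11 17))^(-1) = (2 8 14 12 9)(3 17 11) = [0, 1, 8, 17, 4, 5, 6, 7, 14, 2, 10, 3, 9, 13, 12, 15, 16, 11]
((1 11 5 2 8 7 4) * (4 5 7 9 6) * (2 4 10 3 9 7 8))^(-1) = (1 4 5 7 8 11)(3 10 6 9) = [0, 4, 2, 10, 5, 7, 9, 8, 11, 3, 6, 1]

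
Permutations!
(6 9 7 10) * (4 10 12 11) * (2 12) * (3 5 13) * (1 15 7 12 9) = [0, 15, 9, 5, 10, 13, 1, 2, 8, 12, 6, 4, 11, 3, 14, 7] = (1 15 7 2 9 12 11 4 10 6)(3 5 13)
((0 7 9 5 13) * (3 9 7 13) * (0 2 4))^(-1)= (0 4 2 13)(3 5 9)= [4, 1, 13, 5, 2, 9, 6, 7, 8, 3, 10, 11, 12, 0]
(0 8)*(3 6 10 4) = [8, 1, 2, 6, 3, 5, 10, 7, 0, 9, 4] = (0 8)(3 6 10 4)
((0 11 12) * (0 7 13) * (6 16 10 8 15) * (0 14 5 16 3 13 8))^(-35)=(0 8 13 10 7 3 16 12 6 5 11 15 14)=[8, 1, 2, 16, 4, 11, 5, 3, 13, 9, 7, 15, 6, 10, 0, 14, 12]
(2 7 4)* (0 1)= (0 1)(2 7 4)= [1, 0, 7, 3, 2, 5, 6, 4]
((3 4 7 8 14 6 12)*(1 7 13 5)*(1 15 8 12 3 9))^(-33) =[0, 9, 2, 6, 3, 13, 14, 1, 15, 12, 10, 11, 7, 4, 8, 5] =(1 9 12 7)(3 6 14 8 15 5 13 4)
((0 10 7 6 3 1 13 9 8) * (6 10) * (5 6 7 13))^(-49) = (0 8 9 13 10 7)(1 3 6 5) = [8, 3, 2, 6, 4, 1, 5, 0, 9, 13, 7, 11, 12, 10]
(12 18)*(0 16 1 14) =[16, 14, 2, 3, 4, 5, 6, 7, 8, 9, 10, 11, 18, 13, 0, 15, 1, 17, 12] =(0 16 1 14)(12 18)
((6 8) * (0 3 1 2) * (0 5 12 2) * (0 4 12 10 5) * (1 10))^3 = [5, 2, 10, 1, 0, 12, 8, 7, 6, 9, 4, 11, 3] = (0 5 12 3 1 2 10 4)(6 8)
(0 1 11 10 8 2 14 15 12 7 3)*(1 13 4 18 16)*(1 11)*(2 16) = (0 13 4 18 2 14 15 12 7 3)(8 16 11 10) = [13, 1, 14, 0, 18, 5, 6, 3, 16, 9, 8, 10, 7, 4, 15, 12, 11, 17, 2]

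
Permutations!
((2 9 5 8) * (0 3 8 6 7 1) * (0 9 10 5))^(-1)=(0 9 1 7 6 5 10 2 8 3)=[9, 7, 8, 0, 4, 10, 5, 6, 3, 1, 2]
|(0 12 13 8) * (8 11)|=5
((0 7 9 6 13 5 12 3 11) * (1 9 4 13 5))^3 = (0 13 6 3 7 1 5 11 4 9 12) = [13, 5, 2, 7, 9, 11, 3, 1, 8, 12, 10, 4, 0, 6]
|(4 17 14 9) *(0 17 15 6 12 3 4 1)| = 5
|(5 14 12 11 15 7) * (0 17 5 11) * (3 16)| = |(0 17 5 14 12)(3 16)(7 11 15)| = 30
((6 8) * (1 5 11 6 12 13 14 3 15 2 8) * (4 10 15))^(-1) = (1 6 11 5)(2 15 10 4 3 14 13 12 8) = [0, 6, 15, 14, 3, 1, 11, 7, 2, 9, 4, 5, 8, 12, 13, 10]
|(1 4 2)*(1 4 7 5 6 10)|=|(1 7 5 6 10)(2 4)|=10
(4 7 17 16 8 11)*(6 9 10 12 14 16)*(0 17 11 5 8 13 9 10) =(0 17 6 10 12 14 16 13 9)(4 7 11)(5 8) =[17, 1, 2, 3, 7, 8, 10, 11, 5, 0, 12, 4, 14, 9, 16, 15, 13, 6]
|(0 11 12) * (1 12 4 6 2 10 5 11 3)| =12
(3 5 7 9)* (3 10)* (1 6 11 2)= (1 6 11 2)(3 5 7 9 10)= [0, 6, 1, 5, 4, 7, 11, 9, 8, 10, 3, 2]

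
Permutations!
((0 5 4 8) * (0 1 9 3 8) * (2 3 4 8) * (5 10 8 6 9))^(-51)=(0 6 8 4 5 10 9 1)(2 3)=[6, 0, 3, 2, 5, 10, 8, 7, 4, 1, 9]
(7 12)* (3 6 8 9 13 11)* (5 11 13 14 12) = [0, 1, 2, 6, 4, 11, 8, 5, 9, 14, 10, 3, 7, 13, 12] = (3 6 8 9 14 12 7 5 11)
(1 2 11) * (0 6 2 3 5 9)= (0 6 2 11 1 3 5 9)= [6, 3, 11, 5, 4, 9, 2, 7, 8, 0, 10, 1]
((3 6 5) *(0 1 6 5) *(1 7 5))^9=[3, 7, 2, 0, 4, 6, 5, 1]=(0 3)(1 7)(5 6)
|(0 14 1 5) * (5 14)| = |(0 5)(1 14)| = 2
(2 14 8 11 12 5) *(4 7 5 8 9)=(2 14 9 4 7 5)(8 11 12)=[0, 1, 14, 3, 7, 2, 6, 5, 11, 4, 10, 12, 8, 13, 9]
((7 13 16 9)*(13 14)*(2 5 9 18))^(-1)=(2 18 16 13 14 7 9 5)=[0, 1, 18, 3, 4, 2, 6, 9, 8, 5, 10, 11, 12, 14, 7, 15, 13, 17, 16]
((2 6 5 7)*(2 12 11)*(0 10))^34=(2 12 5)(6 11 7)=[0, 1, 12, 3, 4, 2, 11, 6, 8, 9, 10, 7, 5]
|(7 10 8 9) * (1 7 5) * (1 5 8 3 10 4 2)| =4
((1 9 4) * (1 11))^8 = (11) = [0, 1, 2, 3, 4, 5, 6, 7, 8, 9, 10, 11]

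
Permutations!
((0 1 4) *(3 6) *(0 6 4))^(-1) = (0 1)(3 6 4) = [1, 0, 2, 6, 3, 5, 4]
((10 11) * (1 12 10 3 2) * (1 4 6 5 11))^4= (1 12 10)(2 11 6)(3 5 4)= [0, 12, 11, 5, 3, 4, 2, 7, 8, 9, 1, 6, 10]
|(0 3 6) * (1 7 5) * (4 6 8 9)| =|(0 3 8 9 4 6)(1 7 5)| =6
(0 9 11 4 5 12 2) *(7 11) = (0 9 7 11 4 5 12 2) = [9, 1, 0, 3, 5, 12, 6, 11, 8, 7, 10, 4, 2]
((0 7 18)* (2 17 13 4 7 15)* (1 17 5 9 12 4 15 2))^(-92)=[12, 1, 4, 3, 2, 7, 6, 5, 8, 18, 10, 11, 0, 13, 14, 15, 16, 17, 9]=(0 12)(2 4)(5 7)(9 18)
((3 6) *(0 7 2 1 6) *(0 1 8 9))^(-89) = (0 7 2 8 9)(1 6 3) = [7, 6, 8, 1, 4, 5, 3, 2, 9, 0]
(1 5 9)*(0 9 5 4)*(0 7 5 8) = (0 9 1 4 7 5 8) = [9, 4, 2, 3, 7, 8, 6, 5, 0, 1]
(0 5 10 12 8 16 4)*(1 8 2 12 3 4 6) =(0 5 10 3 4)(1 8 16 6)(2 12) =[5, 8, 12, 4, 0, 10, 1, 7, 16, 9, 3, 11, 2, 13, 14, 15, 6]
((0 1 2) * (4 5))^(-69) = (4 5) = [0, 1, 2, 3, 5, 4]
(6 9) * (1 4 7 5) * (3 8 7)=(1 4 3 8 7 5)(6 9)=[0, 4, 2, 8, 3, 1, 9, 5, 7, 6]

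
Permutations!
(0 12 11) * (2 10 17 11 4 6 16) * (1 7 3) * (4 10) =[12, 7, 4, 1, 6, 5, 16, 3, 8, 9, 17, 0, 10, 13, 14, 15, 2, 11] =(0 12 10 17 11)(1 7 3)(2 4 6 16)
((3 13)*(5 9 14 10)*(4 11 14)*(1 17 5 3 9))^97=(1 17 5)(3 10 14 11 4 9 13)=[0, 17, 2, 10, 9, 1, 6, 7, 8, 13, 14, 4, 12, 3, 11, 15, 16, 5]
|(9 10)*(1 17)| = |(1 17)(9 10)| = 2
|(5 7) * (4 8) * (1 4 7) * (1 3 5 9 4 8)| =10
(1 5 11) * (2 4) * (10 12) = (1 5 11)(2 4)(10 12) = [0, 5, 4, 3, 2, 11, 6, 7, 8, 9, 12, 1, 10]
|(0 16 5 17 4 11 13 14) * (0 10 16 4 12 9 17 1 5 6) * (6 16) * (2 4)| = 24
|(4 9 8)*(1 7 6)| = |(1 7 6)(4 9 8)| = 3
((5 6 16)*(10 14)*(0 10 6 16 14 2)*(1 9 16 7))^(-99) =(1 9 16 5 7)(6 14) =[0, 9, 2, 3, 4, 7, 14, 1, 8, 16, 10, 11, 12, 13, 6, 15, 5]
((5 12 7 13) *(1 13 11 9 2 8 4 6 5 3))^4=(1 13 3)(2 5 9 6 11 4 7 8 12)=[0, 13, 5, 1, 7, 9, 11, 8, 12, 6, 10, 4, 2, 3]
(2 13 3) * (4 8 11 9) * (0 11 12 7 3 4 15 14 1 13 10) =(0 11 9 15 14 1 13 4 8 12 7 3 2 10) =[11, 13, 10, 2, 8, 5, 6, 3, 12, 15, 0, 9, 7, 4, 1, 14]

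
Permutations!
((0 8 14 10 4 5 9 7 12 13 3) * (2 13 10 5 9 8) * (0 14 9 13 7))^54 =[13, 1, 3, 2, 9, 12, 6, 14, 10, 4, 8, 11, 5, 0, 7] =(0 13)(2 3)(4 9)(5 12)(7 14)(8 10)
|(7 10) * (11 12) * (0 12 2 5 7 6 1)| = |(0 12 11 2 5 7 10 6 1)| = 9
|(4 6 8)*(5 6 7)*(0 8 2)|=|(0 8 4 7 5 6 2)|=7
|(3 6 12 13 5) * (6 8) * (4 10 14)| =|(3 8 6 12 13 5)(4 10 14)| =6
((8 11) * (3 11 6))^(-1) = [0, 1, 2, 6, 4, 5, 8, 7, 11, 9, 10, 3] = (3 6 8 11)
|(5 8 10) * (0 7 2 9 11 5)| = 8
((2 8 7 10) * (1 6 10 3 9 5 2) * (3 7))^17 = (1 10 6)(2 3 5 8 9) = [0, 10, 3, 5, 4, 8, 1, 7, 9, 2, 6]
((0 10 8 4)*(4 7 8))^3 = [0, 1, 2, 3, 4, 5, 6, 8, 7, 9, 10] = (10)(7 8)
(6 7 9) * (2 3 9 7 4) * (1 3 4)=(1 3 9 6)(2 4)=[0, 3, 4, 9, 2, 5, 1, 7, 8, 6]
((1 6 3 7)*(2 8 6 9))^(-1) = (1 7 3 6 8 2 9) = [0, 7, 9, 6, 4, 5, 8, 3, 2, 1]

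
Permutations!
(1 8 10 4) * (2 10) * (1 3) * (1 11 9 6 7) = [0, 8, 10, 11, 3, 5, 7, 1, 2, 6, 4, 9] = (1 8 2 10 4 3 11 9 6 7)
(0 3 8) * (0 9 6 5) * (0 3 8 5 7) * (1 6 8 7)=(0 7)(1 6)(3 5)(8 9)=[7, 6, 2, 5, 4, 3, 1, 0, 9, 8]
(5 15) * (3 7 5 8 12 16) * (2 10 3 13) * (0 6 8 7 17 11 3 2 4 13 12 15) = (0 6 8 15 7 5)(2 10)(3 17 11)(4 13)(12 16) = [6, 1, 10, 17, 13, 0, 8, 5, 15, 9, 2, 3, 16, 4, 14, 7, 12, 11]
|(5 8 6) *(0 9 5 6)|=|(0 9 5 8)|=4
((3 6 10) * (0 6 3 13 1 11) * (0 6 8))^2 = (1 6 13 11 10) = [0, 6, 2, 3, 4, 5, 13, 7, 8, 9, 1, 10, 12, 11]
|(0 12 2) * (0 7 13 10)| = |(0 12 2 7 13 10)| = 6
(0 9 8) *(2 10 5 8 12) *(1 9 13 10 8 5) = (0 13 10 1 9 12 2 8) = [13, 9, 8, 3, 4, 5, 6, 7, 0, 12, 1, 11, 2, 10]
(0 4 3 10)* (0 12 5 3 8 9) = [4, 1, 2, 10, 8, 3, 6, 7, 9, 0, 12, 11, 5] = (0 4 8 9)(3 10 12 5)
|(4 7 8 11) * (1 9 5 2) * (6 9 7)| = |(1 7 8 11 4 6 9 5 2)| = 9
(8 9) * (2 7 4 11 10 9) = (2 7 4 11 10 9 8) = [0, 1, 7, 3, 11, 5, 6, 4, 2, 8, 9, 10]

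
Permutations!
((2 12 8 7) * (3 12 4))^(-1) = (2 7 8 12 3 4) = [0, 1, 7, 4, 2, 5, 6, 8, 12, 9, 10, 11, 3]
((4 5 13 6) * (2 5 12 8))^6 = (2 8 12 4 6 13 5) = [0, 1, 8, 3, 6, 2, 13, 7, 12, 9, 10, 11, 4, 5]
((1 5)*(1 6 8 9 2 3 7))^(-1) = (1 7 3 2 9 8 6 5) = [0, 7, 9, 2, 4, 1, 5, 3, 6, 8]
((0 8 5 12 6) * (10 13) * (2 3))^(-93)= (0 5 6 8 12)(2 3)(10 13)= [5, 1, 3, 2, 4, 6, 8, 7, 12, 9, 13, 11, 0, 10]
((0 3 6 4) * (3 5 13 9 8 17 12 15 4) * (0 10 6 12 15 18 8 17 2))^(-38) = [17, 1, 9, 2, 12, 15, 8, 7, 13, 10, 18, 11, 0, 4, 14, 3, 16, 6, 5] = (0 17 6 8 13 4 12)(2 9 10 18 5 15 3)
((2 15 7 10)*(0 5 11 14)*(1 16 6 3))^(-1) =(0 14 11 5)(1 3 6 16)(2 10 7 15) =[14, 3, 10, 6, 4, 0, 16, 15, 8, 9, 7, 5, 12, 13, 11, 2, 1]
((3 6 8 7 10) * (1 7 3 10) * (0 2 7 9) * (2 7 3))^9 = (10)(0 7 1 9)(2 3 6 8) = [7, 9, 3, 6, 4, 5, 8, 1, 2, 0, 10]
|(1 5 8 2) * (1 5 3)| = 6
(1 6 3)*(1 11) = (1 6 3 11) = [0, 6, 2, 11, 4, 5, 3, 7, 8, 9, 10, 1]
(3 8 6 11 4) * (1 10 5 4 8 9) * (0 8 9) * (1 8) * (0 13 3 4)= (0 1 10 5)(3 13)(6 11 9 8)= [1, 10, 2, 13, 4, 0, 11, 7, 6, 8, 5, 9, 12, 3]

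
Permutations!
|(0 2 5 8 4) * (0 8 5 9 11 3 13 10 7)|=|(0 2 9 11 3 13 10 7)(4 8)|=8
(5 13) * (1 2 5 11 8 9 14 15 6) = [0, 2, 5, 3, 4, 13, 1, 7, 9, 14, 10, 8, 12, 11, 15, 6] = (1 2 5 13 11 8 9 14 15 6)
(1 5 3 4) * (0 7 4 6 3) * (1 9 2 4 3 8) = (0 7 3 6 8 1 5)(2 4 9) = [7, 5, 4, 6, 9, 0, 8, 3, 1, 2]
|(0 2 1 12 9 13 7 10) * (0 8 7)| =6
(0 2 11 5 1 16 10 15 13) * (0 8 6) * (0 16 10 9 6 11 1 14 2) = (1 10 15 13 8 11 5 14 2)(6 16 9) = [0, 10, 1, 3, 4, 14, 16, 7, 11, 6, 15, 5, 12, 8, 2, 13, 9]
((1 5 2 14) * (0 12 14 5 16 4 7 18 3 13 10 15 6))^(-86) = (0 4 10 14 18 6 16 13 12 7 15 1 3) = [4, 3, 2, 0, 10, 5, 16, 15, 8, 9, 14, 11, 7, 12, 18, 1, 13, 17, 6]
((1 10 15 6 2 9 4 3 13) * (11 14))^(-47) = [0, 3, 15, 9, 2, 5, 10, 7, 8, 6, 13, 14, 12, 4, 11, 1] = (1 3 9 6 10 13 4 2 15)(11 14)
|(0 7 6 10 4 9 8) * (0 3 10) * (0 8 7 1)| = |(0 1)(3 10 4 9 7 6 8)| = 14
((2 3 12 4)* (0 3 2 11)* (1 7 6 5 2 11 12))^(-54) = (12)(0 1 6 2)(3 7 5 11) = [1, 6, 0, 7, 4, 11, 2, 5, 8, 9, 10, 3, 12]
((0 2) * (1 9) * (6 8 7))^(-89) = [2, 9, 0, 3, 4, 5, 8, 6, 7, 1] = (0 2)(1 9)(6 8 7)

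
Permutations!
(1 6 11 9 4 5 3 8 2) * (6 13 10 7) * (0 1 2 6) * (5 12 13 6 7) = [1, 6, 2, 8, 12, 3, 11, 0, 7, 4, 5, 9, 13, 10] = (0 1 6 11 9 4 12 13 10 5 3 8 7)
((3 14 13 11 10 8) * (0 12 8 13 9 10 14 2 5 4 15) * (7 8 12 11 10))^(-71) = (0 3 11 2 14 5 9 4 7 15 8)(10 13) = [3, 1, 14, 11, 7, 9, 6, 15, 0, 4, 13, 2, 12, 10, 5, 8]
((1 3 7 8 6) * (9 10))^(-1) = (1 6 8 7 3)(9 10) = [0, 6, 2, 1, 4, 5, 8, 3, 7, 10, 9]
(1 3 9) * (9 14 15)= (1 3 14 15 9)= [0, 3, 2, 14, 4, 5, 6, 7, 8, 1, 10, 11, 12, 13, 15, 9]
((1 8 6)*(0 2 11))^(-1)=(0 11 2)(1 6 8)=[11, 6, 0, 3, 4, 5, 8, 7, 1, 9, 10, 2]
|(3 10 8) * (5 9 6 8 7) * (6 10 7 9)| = 10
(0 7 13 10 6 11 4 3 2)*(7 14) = [14, 1, 0, 2, 3, 5, 11, 13, 8, 9, 6, 4, 12, 10, 7] = (0 14 7 13 10 6 11 4 3 2)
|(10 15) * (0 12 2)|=|(0 12 2)(10 15)|=6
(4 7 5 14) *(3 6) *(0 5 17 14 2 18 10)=(0 5 2 18 10)(3 6)(4 7 17 14)=[5, 1, 18, 6, 7, 2, 3, 17, 8, 9, 0, 11, 12, 13, 4, 15, 16, 14, 10]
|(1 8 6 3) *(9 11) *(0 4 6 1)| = 4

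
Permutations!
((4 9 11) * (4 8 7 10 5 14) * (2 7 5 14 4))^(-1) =(2 14 10 7)(4 5 8 11 9) =[0, 1, 14, 3, 5, 8, 6, 2, 11, 4, 7, 9, 12, 13, 10]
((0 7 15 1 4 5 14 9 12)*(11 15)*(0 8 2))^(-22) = (0 11 1 5 9 8)(2 7 15 4 14 12) = [11, 5, 7, 3, 14, 9, 6, 15, 0, 8, 10, 1, 2, 13, 12, 4]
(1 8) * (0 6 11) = (0 6 11)(1 8) = [6, 8, 2, 3, 4, 5, 11, 7, 1, 9, 10, 0]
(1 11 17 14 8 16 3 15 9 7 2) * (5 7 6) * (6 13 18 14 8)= (1 11 17 8 16 3 15 9 13 18 14 6 5 7 2)= [0, 11, 1, 15, 4, 7, 5, 2, 16, 13, 10, 17, 12, 18, 6, 9, 3, 8, 14]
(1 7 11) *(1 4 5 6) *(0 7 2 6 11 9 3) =(0 7 9 3)(1 2 6)(4 5 11) =[7, 2, 6, 0, 5, 11, 1, 9, 8, 3, 10, 4]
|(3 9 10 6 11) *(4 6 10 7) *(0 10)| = 6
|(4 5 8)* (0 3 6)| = 3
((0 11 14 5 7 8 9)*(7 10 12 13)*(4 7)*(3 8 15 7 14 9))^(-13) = (0 9 11)(3 8)(4 13 12 10 5 14)(7 15) = [9, 1, 2, 8, 13, 14, 6, 15, 3, 11, 5, 0, 10, 12, 4, 7]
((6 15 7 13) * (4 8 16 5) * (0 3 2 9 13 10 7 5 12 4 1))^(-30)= (0 15 9)(1 6 2)(3 5 13)(4 16)(8 12)= [15, 6, 1, 5, 16, 13, 2, 7, 12, 0, 10, 11, 8, 3, 14, 9, 4]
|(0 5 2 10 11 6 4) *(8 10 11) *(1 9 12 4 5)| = |(0 1 9 12 4)(2 11 6 5)(8 10)| = 20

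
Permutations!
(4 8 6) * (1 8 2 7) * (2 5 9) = [0, 8, 7, 3, 5, 9, 4, 1, 6, 2] = (1 8 6 4 5 9 2 7)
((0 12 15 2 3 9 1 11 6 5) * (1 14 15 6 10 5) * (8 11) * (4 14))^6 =(15)(0 10 8 6)(1 12 5 11) =[10, 12, 2, 3, 4, 11, 0, 7, 6, 9, 8, 1, 5, 13, 14, 15]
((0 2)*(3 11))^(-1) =(0 2)(3 11) =[2, 1, 0, 11, 4, 5, 6, 7, 8, 9, 10, 3]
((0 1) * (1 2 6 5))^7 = (0 6 1 2 5) = [6, 2, 5, 3, 4, 0, 1]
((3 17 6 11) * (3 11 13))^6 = [0, 1, 2, 6, 4, 5, 3, 7, 8, 9, 10, 11, 12, 17, 14, 15, 16, 13] = (3 6)(13 17)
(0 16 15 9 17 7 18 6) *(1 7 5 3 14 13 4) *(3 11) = (0 16 15 9 17 5 11 3 14 13 4 1 7 18 6) = [16, 7, 2, 14, 1, 11, 0, 18, 8, 17, 10, 3, 12, 4, 13, 9, 15, 5, 6]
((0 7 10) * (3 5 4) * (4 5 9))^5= (0 10 7)(3 4 9)= [10, 1, 2, 4, 9, 5, 6, 0, 8, 3, 7]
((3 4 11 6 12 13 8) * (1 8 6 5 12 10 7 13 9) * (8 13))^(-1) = (1 9 12 5 11 4 3 8 7 10 6 13) = [0, 9, 2, 8, 3, 11, 13, 10, 7, 12, 6, 4, 5, 1]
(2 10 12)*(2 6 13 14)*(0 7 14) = [7, 1, 10, 3, 4, 5, 13, 14, 8, 9, 12, 11, 6, 0, 2] = (0 7 14 2 10 12 6 13)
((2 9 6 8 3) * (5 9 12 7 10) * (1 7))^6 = (1 8 10 2 9)(3 5 12 6 7) = [0, 8, 9, 5, 4, 12, 7, 3, 10, 1, 2, 11, 6]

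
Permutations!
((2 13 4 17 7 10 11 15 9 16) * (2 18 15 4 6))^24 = (18)(4 11 10 7 17) = [0, 1, 2, 3, 11, 5, 6, 17, 8, 9, 7, 10, 12, 13, 14, 15, 16, 4, 18]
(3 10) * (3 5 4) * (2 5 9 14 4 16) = (2 5 16)(3 10 9 14 4) = [0, 1, 5, 10, 3, 16, 6, 7, 8, 14, 9, 11, 12, 13, 4, 15, 2]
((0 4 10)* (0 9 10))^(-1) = (0 4)(9 10) = [4, 1, 2, 3, 0, 5, 6, 7, 8, 10, 9]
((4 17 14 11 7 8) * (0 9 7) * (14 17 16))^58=(17)(0 7 4 14)(8 16 11 9)=[7, 1, 2, 3, 14, 5, 6, 4, 16, 8, 10, 9, 12, 13, 0, 15, 11, 17]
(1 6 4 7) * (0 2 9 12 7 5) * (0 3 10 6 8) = [2, 8, 9, 10, 5, 3, 4, 1, 0, 12, 6, 11, 7] = (0 2 9 12 7 1 8)(3 10 6 4 5)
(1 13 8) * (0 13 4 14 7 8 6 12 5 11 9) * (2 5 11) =(0 13 6 12 11 9)(1 4 14 7 8)(2 5) =[13, 4, 5, 3, 14, 2, 12, 8, 1, 0, 10, 9, 11, 6, 7]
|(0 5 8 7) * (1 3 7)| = 6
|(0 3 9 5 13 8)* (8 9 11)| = |(0 3 11 8)(5 13 9)| = 12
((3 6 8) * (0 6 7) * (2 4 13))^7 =(0 8 7 6 3)(2 4 13) =[8, 1, 4, 0, 13, 5, 3, 6, 7, 9, 10, 11, 12, 2]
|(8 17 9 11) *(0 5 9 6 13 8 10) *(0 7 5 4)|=20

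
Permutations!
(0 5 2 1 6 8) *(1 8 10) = (0 5 2 8)(1 6 10) = [5, 6, 8, 3, 4, 2, 10, 7, 0, 9, 1]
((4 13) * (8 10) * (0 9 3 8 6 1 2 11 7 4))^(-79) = [6, 13, 0, 2, 8, 5, 4, 3, 11, 1, 7, 9, 12, 10] = (0 6 4 8 11 9 1 13 10 7 3 2)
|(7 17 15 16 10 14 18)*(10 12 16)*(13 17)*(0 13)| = |(0 13 17 15 10 14 18 7)(12 16)| = 8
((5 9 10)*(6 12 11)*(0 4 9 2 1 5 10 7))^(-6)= [9, 1, 2, 3, 7, 5, 6, 4, 8, 0, 10, 11, 12]= (12)(0 9)(4 7)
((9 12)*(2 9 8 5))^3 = (2 8 9 5 12) = [0, 1, 8, 3, 4, 12, 6, 7, 9, 5, 10, 11, 2]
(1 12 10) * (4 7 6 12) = (1 4 7 6 12 10) = [0, 4, 2, 3, 7, 5, 12, 6, 8, 9, 1, 11, 10]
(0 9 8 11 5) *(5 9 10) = [10, 1, 2, 3, 4, 0, 6, 7, 11, 8, 5, 9] = (0 10 5)(8 11 9)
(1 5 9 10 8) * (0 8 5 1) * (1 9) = [8, 9, 2, 3, 4, 1, 6, 7, 0, 10, 5] = (0 8)(1 9 10 5)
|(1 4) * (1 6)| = 3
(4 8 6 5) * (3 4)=(3 4 8 6 5)=[0, 1, 2, 4, 8, 3, 5, 7, 6]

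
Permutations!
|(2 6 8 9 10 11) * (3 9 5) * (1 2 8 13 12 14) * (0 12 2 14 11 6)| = 22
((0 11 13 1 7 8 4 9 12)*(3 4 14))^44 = (14) = [0, 1, 2, 3, 4, 5, 6, 7, 8, 9, 10, 11, 12, 13, 14]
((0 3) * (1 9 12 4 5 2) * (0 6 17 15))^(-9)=(0 3 6 17 15)(1 4)(2 12)(5 9)=[3, 4, 12, 6, 1, 9, 17, 7, 8, 5, 10, 11, 2, 13, 14, 0, 16, 15]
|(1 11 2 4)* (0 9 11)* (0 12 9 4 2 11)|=|(0 4 1 12 9)|=5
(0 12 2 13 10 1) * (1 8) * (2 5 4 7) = (0 12 5 4 7 2 13 10 8 1) = [12, 0, 13, 3, 7, 4, 6, 2, 1, 9, 8, 11, 5, 10]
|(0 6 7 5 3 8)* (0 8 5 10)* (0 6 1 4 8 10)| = 14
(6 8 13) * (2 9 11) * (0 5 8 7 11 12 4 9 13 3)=(0 5 8 3)(2 13 6 7 11)(4 9 12)=[5, 1, 13, 0, 9, 8, 7, 11, 3, 12, 10, 2, 4, 6]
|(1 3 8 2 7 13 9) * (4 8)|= |(1 3 4 8 2 7 13 9)|= 8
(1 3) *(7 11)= (1 3)(7 11)= [0, 3, 2, 1, 4, 5, 6, 11, 8, 9, 10, 7]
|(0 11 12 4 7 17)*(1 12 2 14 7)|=6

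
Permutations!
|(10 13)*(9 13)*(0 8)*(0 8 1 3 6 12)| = 15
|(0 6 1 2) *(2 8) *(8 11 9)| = |(0 6 1 11 9 8 2)| = 7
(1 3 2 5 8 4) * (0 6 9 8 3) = (0 6 9 8 4 1)(2 5 3) = [6, 0, 5, 2, 1, 3, 9, 7, 4, 8]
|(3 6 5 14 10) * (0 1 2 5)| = |(0 1 2 5 14 10 3 6)| = 8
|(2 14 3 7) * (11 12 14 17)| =7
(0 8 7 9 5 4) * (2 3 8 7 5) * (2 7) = [2, 1, 3, 8, 0, 4, 6, 9, 5, 7] = (0 2 3 8 5 4)(7 9)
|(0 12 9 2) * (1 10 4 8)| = |(0 12 9 2)(1 10 4 8)| = 4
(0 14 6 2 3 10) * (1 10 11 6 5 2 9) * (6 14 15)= [15, 10, 3, 11, 4, 2, 9, 7, 8, 1, 0, 14, 12, 13, 5, 6]= (0 15 6 9 1 10)(2 3 11 14 5)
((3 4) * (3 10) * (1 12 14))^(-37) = (1 14 12)(3 10 4) = [0, 14, 2, 10, 3, 5, 6, 7, 8, 9, 4, 11, 1, 13, 12]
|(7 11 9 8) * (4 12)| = 4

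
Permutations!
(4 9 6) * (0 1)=(0 1)(4 9 6)=[1, 0, 2, 3, 9, 5, 4, 7, 8, 6]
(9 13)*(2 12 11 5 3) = (2 12 11 5 3)(9 13) = [0, 1, 12, 2, 4, 3, 6, 7, 8, 13, 10, 5, 11, 9]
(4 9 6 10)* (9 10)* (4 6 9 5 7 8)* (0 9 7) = (0 9 7 8 4 10 6 5) = [9, 1, 2, 3, 10, 0, 5, 8, 4, 7, 6]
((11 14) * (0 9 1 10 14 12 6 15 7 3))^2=(0 1 14 12 15 3 9 10 11 6 7)=[1, 14, 2, 9, 4, 5, 7, 0, 8, 10, 11, 6, 15, 13, 12, 3]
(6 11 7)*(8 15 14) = [0, 1, 2, 3, 4, 5, 11, 6, 15, 9, 10, 7, 12, 13, 8, 14] = (6 11 7)(8 15 14)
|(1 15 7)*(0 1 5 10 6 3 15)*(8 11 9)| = |(0 1)(3 15 7 5 10 6)(8 11 9)| = 6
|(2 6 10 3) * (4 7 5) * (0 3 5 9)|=9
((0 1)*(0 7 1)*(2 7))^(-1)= (1 7 2)= [0, 7, 1, 3, 4, 5, 6, 2]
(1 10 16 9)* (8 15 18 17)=(1 10 16 9)(8 15 18 17)=[0, 10, 2, 3, 4, 5, 6, 7, 15, 1, 16, 11, 12, 13, 14, 18, 9, 8, 17]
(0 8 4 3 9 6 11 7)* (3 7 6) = (0 8 4 7)(3 9)(6 11) = [8, 1, 2, 9, 7, 5, 11, 0, 4, 3, 10, 6]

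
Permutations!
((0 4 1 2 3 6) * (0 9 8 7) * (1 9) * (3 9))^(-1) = (0 7 8 9 2 1 6 3 4) = [7, 6, 1, 4, 0, 5, 3, 8, 9, 2]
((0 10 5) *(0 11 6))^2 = (0 5 6 10 11) = [5, 1, 2, 3, 4, 6, 10, 7, 8, 9, 11, 0]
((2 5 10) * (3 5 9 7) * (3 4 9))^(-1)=(2 10 5 3)(4 7 9)=[0, 1, 10, 2, 7, 3, 6, 9, 8, 4, 5]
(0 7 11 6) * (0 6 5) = (0 7 11 5) = [7, 1, 2, 3, 4, 0, 6, 11, 8, 9, 10, 5]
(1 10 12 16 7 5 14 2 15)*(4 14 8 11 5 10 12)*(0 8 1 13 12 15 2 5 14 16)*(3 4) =(0 8 11 14 5 1 15 13 12)(3 4 16 7 10) =[8, 15, 2, 4, 16, 1, 6, 10, 11, 9, 3, 14, 0, 12, 5, 13, 7]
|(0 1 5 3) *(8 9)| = 4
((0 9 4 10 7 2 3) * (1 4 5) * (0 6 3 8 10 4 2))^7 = (0 7 10 8 2 1 5 9)(3 6) = [7, 5, 1, 6, 4, 9, 3, 10, 2, 0, 8]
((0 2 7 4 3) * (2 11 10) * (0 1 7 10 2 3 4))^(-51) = (0 1 10 11 7 3 2) = [1, 10, 0, 2, 4, 5, 6, 3, 8, 9, 11, 7]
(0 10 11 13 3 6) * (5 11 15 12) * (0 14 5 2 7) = [10, 1, 7, 6, 4, 11, 14, 0, 8, 9, 15, 13, 2, 3, 5, 12] = (0 10 15 12 2 7)(3 6 14 5 11 13)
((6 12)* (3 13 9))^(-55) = [0, 1, 2, 9, 4, 5, 12, 7, 8, 13, 10, 11, 6, 3] = (3 9 13)(6 12)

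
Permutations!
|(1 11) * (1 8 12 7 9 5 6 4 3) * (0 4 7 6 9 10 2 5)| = 13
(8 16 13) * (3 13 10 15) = [0, 1, 2, 13, 4, 5, 6, 7, 16, 9, 15, 11, 12, 8, 14, 3, 10] = (3 13 8 16 10 15)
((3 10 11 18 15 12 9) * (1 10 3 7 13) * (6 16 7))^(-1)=(1 13 7 16 6 9 12 15 18 11 10)=[0, 13, 2, 3, 4, 5, 9, 16, 8, 12, 1, 10, 15, 7, 14, 18, 6, 17, 11]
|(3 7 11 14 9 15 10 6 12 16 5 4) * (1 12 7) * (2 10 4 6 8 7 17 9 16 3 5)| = 42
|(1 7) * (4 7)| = 3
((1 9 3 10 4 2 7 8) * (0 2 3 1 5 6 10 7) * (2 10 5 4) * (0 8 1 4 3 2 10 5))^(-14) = [5, 1, 2, 3, 4, 6, 0, 7, 8, 9, 10] = (10)(0 5 6)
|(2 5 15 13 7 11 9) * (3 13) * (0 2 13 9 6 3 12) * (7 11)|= 5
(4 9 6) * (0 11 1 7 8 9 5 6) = (0 11 1 7 8 9)(4 5 6) = [11, 7, 2, 3, 5, 6, 4, 8, 9, 0, 10, 1]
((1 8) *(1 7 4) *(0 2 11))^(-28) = [11, 1, 0, 3, 4, 5, 6, 7, 8, 9, 10, 2] = (0 11 2)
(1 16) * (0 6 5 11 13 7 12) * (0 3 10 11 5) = (0 6)(1 16)(3 10 11 13 7 12) = [6, 16, 2, 10, 4, 5, 0, 12, 8, 9, 11, 13, 3, 7, 14, 15, 1]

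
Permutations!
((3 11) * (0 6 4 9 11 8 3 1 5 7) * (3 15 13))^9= [6, 5, 2, 8, 9, 7, 4, 0, 15, 11, 10, 1, 12, 3, 14, 13]= (0 6 4 9 11 1 5 7)(3 8 15 13)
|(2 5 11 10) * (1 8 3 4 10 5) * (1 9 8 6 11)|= |(1 6 11 5)(2 9 8 3 4 10)|= 12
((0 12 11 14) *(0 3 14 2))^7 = (0 2 11 12)(3 14) = [2, 1, 11, 14, 4, 5, 6, 7, 8, 9, 10, 12, 0, 13, 3]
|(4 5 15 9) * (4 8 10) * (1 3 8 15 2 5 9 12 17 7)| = |(1 3 8 10 4 9 15 12 17 7)(2 5)| = 10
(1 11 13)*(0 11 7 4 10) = (0 11 13 1 7 4 10) = [11, 7, 2, 3, 10, 5, 6, 4, 8, 9, 0, 13, 12, 1]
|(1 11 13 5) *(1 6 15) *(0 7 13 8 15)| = |(0 7 13 5 6)(1 11 8 15)| = 20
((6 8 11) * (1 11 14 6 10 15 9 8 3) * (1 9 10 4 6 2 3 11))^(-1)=[0, 1, 14, 2, 11, 5, 4, 7, 9, 3, 15, 6, 12, 13, 8, 10]=(2 14 8 9 3)(4 11 6)(10 15)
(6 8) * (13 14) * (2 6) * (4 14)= [0, 1, 6, 3, 14, 5, 8, 7, 2, 9, 10, 11, 12, 4, 13]= (2 6 8)(4 14 13)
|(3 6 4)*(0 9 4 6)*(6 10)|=|(0 9 4 3)(6 10)|=4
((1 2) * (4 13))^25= [0, 2, 1, 3, 13, 5, 6, 7, 8, 9, 10, 11, 12, 4]= (1 2)(4 13)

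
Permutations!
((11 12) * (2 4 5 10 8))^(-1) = (2 8 10 5 4)(11 12) = [0, 1, 8, 3, 2, 4, 6, 7, 10, 9, 5, 12, 11]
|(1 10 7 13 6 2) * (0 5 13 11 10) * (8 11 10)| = 6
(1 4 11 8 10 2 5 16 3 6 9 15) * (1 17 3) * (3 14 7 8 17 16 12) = (1 4 11 17 14 7 8 10 2 5 12 3 6 9 15 16) = [0, 4, 5, 6, 11, 12, 9, 8, 10, 15, 2, 17, 3, 13, 7, 16, 1, 14]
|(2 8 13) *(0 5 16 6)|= 12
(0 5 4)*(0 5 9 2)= (0 9 2)(4 5)= [9, 1, 0, 3, 5, 4, 6, 7, 8, 2]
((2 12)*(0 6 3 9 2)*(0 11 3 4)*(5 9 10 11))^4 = [6, 1, 2, 10, 0, 5, 4, 7, 8, 9, 11, 3, 12] = (12)(0 6 4)(3 10 11)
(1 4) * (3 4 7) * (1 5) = (1 7 3 4 5) = [0, 7, 2, 4, 5, 1, 6, 3]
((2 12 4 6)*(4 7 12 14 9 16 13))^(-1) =[0, 1, 6, 3, 13, 5, 4, 12, 8, 14, 10, 11, 7, 16, 2, 15, 9] =(2 6 4 13 16 9 14)(7 12)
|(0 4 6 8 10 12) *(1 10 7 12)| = |(0 4 6 8 7 12)(1 10)| = 6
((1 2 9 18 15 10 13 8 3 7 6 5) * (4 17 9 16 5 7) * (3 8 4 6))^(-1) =(1 5 16 2)(3 7 6)(4 13 10 15 18 9 17) =[0, 5, 1, 7, 13, 16, 3, 6, 8, 17, 15, 11, 12, 10, 14, 18, 2, 4, 9]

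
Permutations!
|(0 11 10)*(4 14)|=6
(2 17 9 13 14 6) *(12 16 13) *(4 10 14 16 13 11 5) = [0, 1, 17, 3, 10, 4, 2, 7, 8, 12, 14, 5, 13, 16, 6, 15, 11, 9] = (2 17 9 12 13 16 11 5 4 10 14 6)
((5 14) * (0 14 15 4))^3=(0 15 14 4 5)=[15, 1, 2, 3, 5, 0, 6, 7, 8, 9, 10, 11, 12, 13, 4, 14]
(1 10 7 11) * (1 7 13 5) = (1 10 13 5)(7 11) = [0, 10, 2, 3, 4, 1, 6, 11, 8, 9, 13, 7, 12, 5]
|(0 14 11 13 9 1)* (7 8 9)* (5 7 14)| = |(0 5 7 8 9 1)(11 13 14)| = 6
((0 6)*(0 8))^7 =(0 6 8) =[6, 1, 2, 3, 4, 5, 8, 7, 0]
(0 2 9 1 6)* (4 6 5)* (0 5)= (0 2 9 1)(4 6 5)= [2, 0, 9, 3, 6, 4, 5, 7, 8, 1]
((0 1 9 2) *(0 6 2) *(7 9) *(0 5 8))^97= [1, 7, 6, 3, 4, 8, 2, 9, 0, 5]= (0 1 7 9 5 8)(2 6)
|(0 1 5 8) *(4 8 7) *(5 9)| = |(0 1 9 5 7 4 8)| = 7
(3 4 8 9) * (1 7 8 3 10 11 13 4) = [0, 7, 2, 1, 3, 5, 6, 8, 9, 10, 11, 13, 12, 4] = (1 7 8 9 10 11 13 4 3)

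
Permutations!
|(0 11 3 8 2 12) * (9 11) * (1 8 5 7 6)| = 11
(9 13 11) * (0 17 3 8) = (0 17 3 8)(9 13 11) = [17, 1, 2, 8, 4, 5, 6, 7, 0, 13, 10, 9, 12, 11, 14, 15, 16, 3]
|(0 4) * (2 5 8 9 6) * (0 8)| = 7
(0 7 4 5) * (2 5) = (0 7 4 2 5) = [7, 1, 5, 3, 2, 0, 6, 4]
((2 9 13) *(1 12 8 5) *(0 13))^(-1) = [9, 5, 13, 3, 4, 8, 6, 7, 12, 2, 10, 11, 1, 0] = (0 9 2 13)(1 5 8 12)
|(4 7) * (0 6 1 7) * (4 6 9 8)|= |(0 9 8 4)(1 7 6)|= 12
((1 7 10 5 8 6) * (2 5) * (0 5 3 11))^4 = (0 1 3 8 10)(2 5 7 11 6) = [1, 3, 5, 8, 4, 7, 2, 11, 10, 9, 0, 6]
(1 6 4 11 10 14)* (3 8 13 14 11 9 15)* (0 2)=(0 2)(1 6 4 9 15 3 8 13 14)(10 11)=[2, 6, 0, 8, 9, 5, 4, 7, 13, 15, 11, 10, 12, 14, 1, 3]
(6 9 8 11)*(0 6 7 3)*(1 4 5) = [6, 4, 2, 0, 5, 1, 9, 3, 11, 8, 10, 7] = (0 6 9 8 11 7 3)(1 4 5)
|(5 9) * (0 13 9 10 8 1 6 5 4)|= |(0 13 9 4)(1 6 5 10 8)|= 20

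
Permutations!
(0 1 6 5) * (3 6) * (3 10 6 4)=[1, 10, 2, 4, 3, 0, 5, 7, 8, 9, 6]=(0 1 10 6 5)(3 4)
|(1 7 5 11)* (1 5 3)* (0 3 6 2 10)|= 14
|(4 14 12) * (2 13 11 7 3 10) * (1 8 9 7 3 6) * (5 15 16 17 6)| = 45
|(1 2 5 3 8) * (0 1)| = |(0 1 2 5 3 8)| = 6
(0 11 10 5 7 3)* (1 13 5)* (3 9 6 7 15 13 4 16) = (0 11 10 1 4 16 3)(5 15 13)(6 7 9) = [11, 4, 2, 0, 16, 15, 7, 9, 8, 6, 1, 10, 12, 5, 14, 13, 3]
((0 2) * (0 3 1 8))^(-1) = (0 8 1 3 2) = [8, 3, 0, 2, 4, 5, 6, 7, 1]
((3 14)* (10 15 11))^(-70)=(10 11 15)=[0, 1, 2, 3, 4, 5, 6, 7, 8, 9, 11, 15, 12, 13, 14, 10]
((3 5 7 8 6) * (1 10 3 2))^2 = (1 3 7 6)(2 10 5 8) = [0, 3, 10, 7, 4, 8, 1, 6, 2, 9, 5]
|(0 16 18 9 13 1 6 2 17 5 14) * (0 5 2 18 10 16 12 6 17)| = 18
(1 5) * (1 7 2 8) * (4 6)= (1 5 7 2 8)(4 6)= [0, 5, 8, 3, 6, 7, 4, 2, 1]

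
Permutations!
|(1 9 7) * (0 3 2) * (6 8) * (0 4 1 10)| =8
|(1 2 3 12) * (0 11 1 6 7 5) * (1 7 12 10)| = 4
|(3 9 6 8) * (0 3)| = |(0 3 9 6 8)| = 5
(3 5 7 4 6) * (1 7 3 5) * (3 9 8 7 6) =(1 6 5 9 8 7 4 3) =[0, 6, 2, 1, 3, 9, 5, 4, 7, 8]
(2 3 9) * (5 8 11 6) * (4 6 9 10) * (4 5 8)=(2 3 10 5 4 6 8 11 9)=[0, 1, 3, 10, 6, 4, 8, 7, 11, 2, 5, 9]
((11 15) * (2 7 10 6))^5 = (2 7 10 6)(11 15) = [0, 1, 7, 3, 4, 5, 2, 10, 8, 9, 6, 15, 12, 13, 14, 11]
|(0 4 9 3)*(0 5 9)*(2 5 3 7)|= 4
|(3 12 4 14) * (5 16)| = 4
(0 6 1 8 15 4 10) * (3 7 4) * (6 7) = [7, 8, 2, 6, 10, 5, 1, 4, 15, 9, 0, 11, 12, 13, 14, 3] = (0 7 4 10)(1 8 15 3 6)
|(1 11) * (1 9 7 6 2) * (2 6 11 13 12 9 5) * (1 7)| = 4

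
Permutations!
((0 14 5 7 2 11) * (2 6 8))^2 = [5, 1, 0, 3, 4, 6, 2, 8, 11, 9, 10, 14, 12, 13, 7] = (0 5 6 2)(7 8 11 14)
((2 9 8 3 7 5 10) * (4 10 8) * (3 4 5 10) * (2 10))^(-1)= (10)(2 7 3 4 8 5 9)= [0, 1, 7, 4, 8, 9, 6, 3, 5, 2, 10]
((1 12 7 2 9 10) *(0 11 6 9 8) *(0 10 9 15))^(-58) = [6, 7, 10, 3, 4, 5, 0, 8, 1, 9, 12, 15, 2, 13, 14, 11] = (0 6)(1 7 8)(2 10 12)(11 15)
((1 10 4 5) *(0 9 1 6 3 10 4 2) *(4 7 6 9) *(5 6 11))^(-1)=(0 2 10 3 6 4)(1 9 5 11 7)=[2, 9, 10, 6, 0, 11, 4, 1, 8, 5, 3, 7]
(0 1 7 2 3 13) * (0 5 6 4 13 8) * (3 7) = [1, 3, 7, 8, 13, 6, 4, 2, 0, 9, 10, 11, 12, 5] = (0 1 3 8)(2 7)(4 13 5 6)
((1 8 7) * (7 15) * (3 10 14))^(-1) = (1 7 15 8)(3 14 10) = [0, 7, 2, 14, 4, 5, 6, 15, 1, 9, 3, 11, 12, 13, 10, 8]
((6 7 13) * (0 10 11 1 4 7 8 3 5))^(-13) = (0 3 6 7 1 10 5 8 13 4 11) = [3, 10, 2, 6, 11, 8, 7, 1, 13, 9, 5, 0, 12, 4]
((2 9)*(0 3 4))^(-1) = (0 4 3)(2 9) = [4, 1, 9, 0, 3, 5, 6, 7, 8, 2]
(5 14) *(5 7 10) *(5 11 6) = [0, 1, 2, 3, 4, 14, 5, 10, 8, 9, 11, 6, 12, 13, 7] = (5 14 7 10 11 6)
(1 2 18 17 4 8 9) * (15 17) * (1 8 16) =(1 2 18 15 17 4 16)(8 9) =[0, 2, 18, 3, 16, 5, 6, 7, 9, 8, 10, 11, 12, 13, 14, 17, 1, 4, 15]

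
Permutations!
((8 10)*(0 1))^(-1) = (0 1)(8 10) = [1, 0, 2, 3, 4, 5, 6, 7, 10, 9, 8]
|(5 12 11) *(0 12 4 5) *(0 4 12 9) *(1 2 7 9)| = |(0 1 2 7 9)(4 5 12 11)| = 20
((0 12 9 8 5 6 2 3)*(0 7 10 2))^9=(0 8)(2 3 7 10)(5 12)(6 9)=[8, 1, 3, 7, 4, 12, 9, 10, 0, 6, 2, 11, 5]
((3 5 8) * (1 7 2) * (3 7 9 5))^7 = (1 9 5 8 7 2) = [0, 9, 1, 3, 4, 8, 6, 2, 7, 5]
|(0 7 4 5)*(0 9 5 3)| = |(0 7 4 3)(5 9)| = 4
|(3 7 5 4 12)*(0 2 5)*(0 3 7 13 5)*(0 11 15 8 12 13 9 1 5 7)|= 42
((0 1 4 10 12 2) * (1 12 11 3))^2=(0 2 12)(1 10 3 4 11)=[2, 10, 12, 4, 11, 5, 6, 7, 8, 9, 3, 1, 0]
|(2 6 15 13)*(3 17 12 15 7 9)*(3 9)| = |(2 6 7 3 17 12 15 13)| = 8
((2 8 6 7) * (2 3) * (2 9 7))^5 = (2 6 8)(3 7 9) = [0, 1, 6, 7, 4, 5, 8, 9, 2, 3]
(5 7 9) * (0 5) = (0 5 7 9) = [5, 1, 2, 3, 4, 7, 6, 9, 8, 0]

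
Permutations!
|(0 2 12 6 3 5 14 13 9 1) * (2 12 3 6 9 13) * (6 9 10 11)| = 28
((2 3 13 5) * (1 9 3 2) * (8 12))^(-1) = [0, 5, 2, 9, 4, 13, 6, 7, 12, 1, 10, 11, 8, 3] = (1 5 13 3 9)(8 12)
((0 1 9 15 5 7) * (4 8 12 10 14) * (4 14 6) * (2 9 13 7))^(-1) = [7, 0, 5, 3, 6, 15, 10, 13, 4, 2, 12, 11, 8, 1, 14, 9] = (0 7 13 1)(2 5 15 9)(4 6 10 12 8)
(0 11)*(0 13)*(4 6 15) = [11, 1, 2, 3, 6, 5, 15, 7, 8, 9, 10, 13, 12, 0, 14, 4] = (0 11 13)(4 6 15)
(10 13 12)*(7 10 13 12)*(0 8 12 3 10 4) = (0 8 12 13 7 4)(3 10) = [8, 1, 2, 10, 0, 5, 6, 4, 12, 9, 3, 11, 13, 7]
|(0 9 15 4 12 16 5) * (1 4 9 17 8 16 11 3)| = |(0 17 8 16 5)(1 4 12 11 3)(9 15)| = 10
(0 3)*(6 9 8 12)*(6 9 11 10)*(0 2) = (0 3 2)(6 11 10)(8 12 9) = [3, 1, 0, 2, 4, 5, 11, 7, 12, 8, 6, 10, 9]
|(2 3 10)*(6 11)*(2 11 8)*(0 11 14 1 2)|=20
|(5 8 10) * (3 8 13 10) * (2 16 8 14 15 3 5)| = 6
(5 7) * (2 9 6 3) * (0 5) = (0 5 7)(2 9 6 3) = [5, 1, 9, 2, 4, 7, 3, 0, 8, 6]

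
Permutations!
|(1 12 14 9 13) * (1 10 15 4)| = |(1 12 14 9 13 10 15 4)| = 8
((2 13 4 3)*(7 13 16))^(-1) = [0, 1, 3, 4, 13, 5, 6, 16, 8, 9, 10, 11, 12, 7, 14, 15, 2] = (2 3 4 13 7 16)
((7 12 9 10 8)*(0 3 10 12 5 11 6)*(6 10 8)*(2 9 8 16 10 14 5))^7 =(0 16 6 3 10)(2 12 7 9 8)(5 11 14) =[16, 1, 12, 10, 4, 11, 3, 9, 2, 8, 0, 14, 7, 13, 5, 15, 6]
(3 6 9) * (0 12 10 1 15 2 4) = (0 12 10 1 15 2 4)(3 6 9) = [12, 15, 4, 6, 0, 5, 9, 7, 8, 3, 1, 11, 10, 13, 14, 2]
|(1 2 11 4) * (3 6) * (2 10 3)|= 7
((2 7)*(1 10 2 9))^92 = (1 2 9 10 7) = [0, 2, 9, 3, 4, 5, 6, 1, 8, 10, 7]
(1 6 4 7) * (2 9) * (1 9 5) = (1 6 4 7 9 2 5) = [0, 6, 5, 3, 7, 1, 4, 9, 8, 2]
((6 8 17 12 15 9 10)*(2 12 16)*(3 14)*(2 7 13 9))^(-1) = (2 15 12)(3 14)(6 10 9 13 7 16 17 8) = [0, 1, 15, 14, 4, 5, 10, 16, 6, 13, 9, 11, 2, 7, 3, 12, 17, 8]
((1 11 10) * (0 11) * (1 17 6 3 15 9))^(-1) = (0 1 9 15 3 6 17 10 11) = [1, 9, 2, 6, 4, 5, 17, 7, 8, 15, 11, 0, 12, 13, 14, 3, 16, 10]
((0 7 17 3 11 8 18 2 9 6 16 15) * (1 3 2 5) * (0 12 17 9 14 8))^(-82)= (0 3 5 8 2 12 16 9)(1 18 14 17 15 6 7 11)= [3, 18, 12, 5, 4, 8, 7, 11, 2, 0, 10, 1, 16, 13, 17, 6, 9, 15, 14]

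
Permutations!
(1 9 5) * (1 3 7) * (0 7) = (0 7 1 9 5 3) = [7, 9, 2, 0, 4, 3, 6, 1, 8, 5]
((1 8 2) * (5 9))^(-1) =(1 2 8)(5 9) =[0, 2, 8, 3, 4, 9, 6, 7, 1, 5]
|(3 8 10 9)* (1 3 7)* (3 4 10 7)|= 7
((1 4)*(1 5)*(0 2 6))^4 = (0 2 6)(1 4 5) = [2, 4, 6, 3, 5, 1, 0]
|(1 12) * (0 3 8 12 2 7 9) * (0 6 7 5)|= 21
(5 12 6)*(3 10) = (3 10)(5 12 6) = [0, 1, 2, 10, 4, 12, 5, 7, 8, 9, 3, 11, 6]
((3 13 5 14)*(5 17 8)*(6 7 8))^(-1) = (3 14 5 8 7 6 17 13) = [0, 1, 2, 14, 4, 8, 17, 6, 7, 9, 10, 11, 12, 3, 5, 15, 16, 13]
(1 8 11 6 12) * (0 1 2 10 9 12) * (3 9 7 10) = (0 1 8 11 6)(2 3 9 12)(7 10) = [1, 8, 3, 9, 4, 5, 0, 10, 11, 12, 7, 6, 2]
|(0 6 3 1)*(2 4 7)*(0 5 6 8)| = |(0 8)(1 5 6 3)(2 4 7)| = 12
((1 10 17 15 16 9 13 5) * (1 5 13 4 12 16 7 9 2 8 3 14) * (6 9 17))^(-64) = (1 6 4 16 8 14 10 9 12 2 3)(7 15 17) = [0, 6, 3, 1, 16, 5, 4, 15, 14, 12, 9, 11, 2, 13, 10, 17, 8, 7]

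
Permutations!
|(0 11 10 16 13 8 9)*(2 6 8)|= |(0 11 10 16 13 2 6 8 9)|= 9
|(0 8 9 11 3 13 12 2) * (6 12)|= |(0 8 9 11 3 13 6 12 2)|= 9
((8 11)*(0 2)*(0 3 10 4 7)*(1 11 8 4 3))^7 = (0 2 1 11 4 7)(3 10) = [2, 11, 1, 10, 7, 5, 6, 0, 8, 9, 3, 4]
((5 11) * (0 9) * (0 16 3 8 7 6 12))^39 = [12, 1, 2, 16, 4, 11, 7, 8, 3, 0, 10, 5, 6, 13, 14, 15, 9] = (0 12 6 7 8 3 16 9)(5 11)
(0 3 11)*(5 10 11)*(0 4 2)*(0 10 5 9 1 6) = (0 3 9 1 6)(2 10 11 4) = [3, 6, 10, 9, 2, 5, 0, 7, 8, 1, 11, 4]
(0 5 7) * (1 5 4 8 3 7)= (0 4 8 3 7)(1 5)= [4, 5, 2, 7, 8, 1, 6, 0, 3]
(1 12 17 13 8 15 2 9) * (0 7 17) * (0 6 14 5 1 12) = (0 7 17 13 8 15 2 9 12 6 14 5 1) = [7, 0, 9, 3, 4, 1, 14, 17, 15, 12, 10, 11, 6, 8, 5, 2, 16, 13]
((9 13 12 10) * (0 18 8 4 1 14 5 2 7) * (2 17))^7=(0 17 1 18 2 14 8 7 5 4)(9 10 12 13)=[17, 18, 14, 3, 0, 4, 6, 5, 7, 10, 12, 11, 13, 9, 8, 15, 16, 1, 2]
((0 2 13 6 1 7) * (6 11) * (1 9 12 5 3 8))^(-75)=(0 8 12 11)(1 5 6 2)(3 9 13 7)=[8, 5, 1, 9, 4, 6, 2, 3, 12, 13, 10, 0, 11, 7]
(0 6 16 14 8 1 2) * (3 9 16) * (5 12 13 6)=(0 5 12 13 6 3 9 16 14 8 1 2)=[5, 2, 0, 9, 4, 12, 3, 7, 1, 16, 10, 11, 13, 6, 8, 15, 14]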